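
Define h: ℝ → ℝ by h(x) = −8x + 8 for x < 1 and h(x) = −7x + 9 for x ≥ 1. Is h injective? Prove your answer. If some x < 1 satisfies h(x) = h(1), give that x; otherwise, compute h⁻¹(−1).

Both pieces are strictly decreasing (slopes −8 and −7), so each is injective on its own interval.
The left piece maps (−∞, 1) onto (0, ∞); the right piece maps [1, ∞) onto (−∞, 2].
These images overlap. In particular h(1) = 2 (right piece), and solving −8x + 8 = 2 on the left piece gives x = 3/4 < 1.
So h(3/4) = h(1) with 3/4 ≠ 1, and h is not injective. This x = 3/4 is the requested value below 1.

3/4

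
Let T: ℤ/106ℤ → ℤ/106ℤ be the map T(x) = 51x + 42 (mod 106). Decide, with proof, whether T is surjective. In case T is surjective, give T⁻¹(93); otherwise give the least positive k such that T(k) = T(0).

Since gcd(51, 106) = 1, 51 is invertible modulo 106. Euclid's algorithm: 106 = 2·51 + 4, 51 = 12·4 + 3, 4 = 1·3 + 1; back-substituting gives 1 = 79·51 − 38·106, so 51⁻¹ ≡ 79 (mod 106).
For any y ∈ ℤ/106ℤ, x = 79(y − 42) mod 106 satisfies T(x) = 51·79(y − 42) + 42 ≡ y (since 51·79 ≡ 1 mod 106). So every y has a preimage.
So T is surjective.
Since T is surjective, we compute T⁻¹(93): solve 51x + 42 ≡ 93 (mod 106), i.e. 51x ≡ 51 (mod 106).
Multiplying by 51⁻¹ = 79 gives x ≡ 79·51 = 4029 = 38·106 + 1 ≡ 1 (mod 106).
Check: T(1) = 51·1 + 42 = 93 ≡ 93 (mod 106).

1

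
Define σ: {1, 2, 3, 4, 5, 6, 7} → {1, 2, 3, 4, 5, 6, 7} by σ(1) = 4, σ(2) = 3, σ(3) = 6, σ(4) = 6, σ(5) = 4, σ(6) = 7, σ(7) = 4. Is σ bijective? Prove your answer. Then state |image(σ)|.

σ(3) = 6 = σ(4) with 3 ≠ 4, so σ is not injective, hence not bijective.
The image of σ is {3, 4, 6, 7}, which has 4 elements.

4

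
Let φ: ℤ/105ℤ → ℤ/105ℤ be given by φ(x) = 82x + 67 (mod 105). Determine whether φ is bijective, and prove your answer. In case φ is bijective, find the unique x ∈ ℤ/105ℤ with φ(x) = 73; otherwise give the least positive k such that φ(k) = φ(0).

18

Suppose φ(a) = φ(b) in ℤ/105ℤ. Then 82a + 67 ≡ 82b + 67 (mod 105), hence 82(a − b) ≡ 0 (mod 105).
Since gcd(82, 105) = 1, 82 is invertible modulo 105, therefore a − b ≡ 0 (mod 105), i.e. a = b.
We now compute 82⁻¹ mod 105 explicitly. Euclid's algorithm: 105 = 1·82 + 23, 82 = 3·23 + 13, 23 = 1·13 + 10, 13 = 1·10 + 3, 10 = 3·3 + 1; back-substituting gives 1 = 73·82 − 57·105, so 82⁻¹ ≡ 73 (mod 105).
Then y ↦ 73(y − 67) is a two-sided inverse to φ, so every y ∈ ℤ/105ℤ has a preimage.
Thus φ is bijective.
Since φ is bijective, we compute φ⁻¹(73): solve 82x + 67 ≡ 73 (mod 105), i.e. 82x ≡ 6 (mod 105).
Multiplying by 82⁻¹ = 73 gives x ≡ 73·6 = 438 = 4·105 + 18 ≡ 18 (mod 105).
Check: φ(18) = 82·18 + 67 = 1543 = 14·105 + 73 ≡ 73 (mod 105).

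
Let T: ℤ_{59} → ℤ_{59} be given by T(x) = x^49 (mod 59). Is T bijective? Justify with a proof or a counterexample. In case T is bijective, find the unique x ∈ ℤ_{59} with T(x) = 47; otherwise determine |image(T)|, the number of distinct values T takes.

31

Since 59 is prime, the nonzero elements of ℤ_{59} form a cyclic group of order 58.
As gcd(49, 58) = 1, raising to the 49th power is a bijection on this group: if s^49 ≡ t^49 then (st^{−1})^49 = 1, and the only element of order dividing gcd(49, 58) = 1 is 1, so s = t.
With T(0) = 0 this makes T injective on all of ℤ_{59}, hence bijective (finite equal-size domain and codomain). In particular T is bijective.
Since T is bijective, we find the preimage of 47. The inverse of x ↦ x^49 on (ℤ_{59})^× is x ↦ x^45, because 49·45 = 2205 = 38·58 + 1 ≡ 1 (mod 58) and x^{58} = 1 for x ≠ 0 (Fermat). So T⁻¹(47) = 47^45 mod 59.
Repeated squaring mod 59: 47^1 ≡ 47, 47^2 ≡ 47² = 2209 ≡ 26, 47^4 ≡ 26² = 676 ≡ 27, 47^8 ≡ 27² = 729 ≡ 21, 47^16 ≡ 21² = 441 ≡ 28, 47^32 ≡ 28² = 784 ≡ 17. Since 45 = 32 + 8 + 4 + 1, 47^45 ≡ 17·21·27·47: 17·21 = 357 ≡ 3, then 3·27 = 81 ≡ 22, then 22·47 = 1034 ≡ 31. So 47^45 ≡ 31 (mod 59).
Hence T⁻¹(47) = 31.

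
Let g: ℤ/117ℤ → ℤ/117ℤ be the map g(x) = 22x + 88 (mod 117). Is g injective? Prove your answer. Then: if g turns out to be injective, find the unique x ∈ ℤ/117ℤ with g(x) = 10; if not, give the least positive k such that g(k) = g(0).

By definition, injectivity means: for all a, b in the domain, g(a) = g(b) implies a = b.
If g(a) = g(b), then 22a ≡ 22b (mod 117). Because gcd(22, 117) = 1, we may cancel 22 to get a ≡ b (mod 117).
So g is injective.
We now compute 22⁻¹ mod 117 explicitly. Euclid's algorithm: 117 = 5·22 + 7, 22 = 3·7 + 1; back-substituting gives 1 = 16·22 − 3·117, so 22⁻¹ ≡ 16 (mod 117).
Since g is injective, we find g⁻¹(10): we need 22x ≡ 10 − 88 ≡ 39 (mod 117). Using 22⁻¹ = 16: x ≡ 16·39 = 624 = 5·117 + 39, so x = 39.
Check: g(39) = 22·39 + 88 = 946 = 8·117 + 10 ≡ 10 (mod 117).

39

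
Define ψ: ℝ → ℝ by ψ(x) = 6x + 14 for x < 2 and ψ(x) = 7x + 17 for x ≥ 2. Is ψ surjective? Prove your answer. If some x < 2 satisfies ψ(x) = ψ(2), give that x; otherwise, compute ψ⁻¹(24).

Both pieces are strictly increasing (slopes 6 and 7), so each is injective on its own interval.
The left piece maps (−∞, 2) onto (−∞, 26); the right piece maps [2, ∞) onto [31, ∞).
The union (−∞, 26) ∪ [31, ∞) omits the interval between 26 and 31; in particular 26 has no preimage. So ψ is not surjective.
Because the two images are disjoint, no x < 2 has ψ(x) = ψ(2), so we compute ψ⁻¹(24): 24 lies in (−∞, 26), so solve 6x + 14 = 24: x = (24 − 14)/6 = 5/3.

5/3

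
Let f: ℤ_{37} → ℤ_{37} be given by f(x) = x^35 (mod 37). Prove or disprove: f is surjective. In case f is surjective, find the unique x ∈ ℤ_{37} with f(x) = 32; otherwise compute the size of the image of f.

Since 37 is prime, the nonzero elements of ℤ_{37} form a cyclic group of order 36.
As gcd(35, 36) = 1, raising to the 35th power is a bijection on this group: if s^35 ≡ t^35 then (st^{−1})^35 = 1, and the only element of order dividing gcd(35, 36) = 1 is 1, so s = t.
With f(0) = 0 this makes f injective on all of ℤ_{37}, hence bijective (finite equal-size domain and codomain). In particular f is surjective.
Since f is surjective, we find the preimage of 32. The inverse of x ↦ x^35 on (ℤ_{37})^× is x ↦ x^35, because 35·35 = 1225 = 34·36 + 1 ≡ 1 (mod 36) and x^{36} = 1 for x ≠ 0 (Fermat). So f⁻¹(32) = 32^35 mod 37.
Repeated squaring mod 37: 32^1 ≡ 32, 32^2 ≡ 32² = 1024 ≡ 25, 32^4 ≡ 25² = 625 ≡ 33, 32^8 ≡ 33² = 1089 ≡ 16, 32^16 ≡ 16² = 256 ≡ 34, 32^32 ≡ 34² = 1156 ≡ 9. Since 35 = 32 + 2 + 1, 32^35 ≡ 9·25·32: 9·25 = 225 ≡ 3, then 3·32 = 96 ≡ 22. So 32^35 ≡ 22 (mod 37).
Hence f⁻¹(32) = 22.

22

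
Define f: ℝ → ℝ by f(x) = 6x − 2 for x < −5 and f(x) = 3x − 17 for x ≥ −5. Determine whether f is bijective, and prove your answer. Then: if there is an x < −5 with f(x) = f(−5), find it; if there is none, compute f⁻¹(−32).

-5

Both pieces are strictly increasing (slopes 6 and 3), so each is injective on its own interval.
The left piece maps (−∞, −5) onto (−∞, −32); the right piece maps [−5, ∞) onto [−32, ∞).
Since −32 = −32, the images partition ℝ: f is injective and surjective, hence bijective.
Because the two images are disjoint, no x < −5 has f(x) = f(−5), so we compute f⁻¹(−32): −32 lies in [−32, ∞), so solve 3x − 17 = −32: x = (−32 + 17)/3 = −5.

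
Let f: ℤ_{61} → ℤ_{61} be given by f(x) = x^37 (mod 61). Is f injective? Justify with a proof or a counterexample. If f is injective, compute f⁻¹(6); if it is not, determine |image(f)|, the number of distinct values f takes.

Since 61 is prime, the nonzero elements of ℤ_{61} form a cyclic group of order 60.
As gcd(37, 60) = 1, raising to the 37th power is a bijection on this group: if a^37 ≡ b^37 then (ab^{−1})^37 = 1, and the only element of order dividing gcd(37, 60) = 1 is 1, so a = b.
With f(0) = 0 this makes f injective on all of ℤ_{61}, hence bijective (finite equal-size domain and codomain). In particular f is injective.
Since f is injective, we find the preimage of 6. The inverse of x ↦ x^37 on (ℤ_{61})^× is x ↦ x^13, because 37·13 = 481 = 8·60 + 1 ≡ 1 (mod 60) and x^{60} = 1 for x ≠ 0 (Fermat). So f⁻¹(6) = 6^13 mod 61.
Repeated squaring mod 61: 6^1 ≡ 6, 6^2 ≡ 6² = 36, 6^4 ≡ 36² = 1296 ≡ 15, 6^8 ≡ 15² = 225 ≡ 42. Since 13 = 8 + 4 + 1, 6^13 ≡ 42·15·6: 42·15 = 630 ≡ 20, then 20·6 = 120 ≡ 59. So 6^13 ≡ 59 (mod 61).
Hence f⁻¹(6) = 59.

59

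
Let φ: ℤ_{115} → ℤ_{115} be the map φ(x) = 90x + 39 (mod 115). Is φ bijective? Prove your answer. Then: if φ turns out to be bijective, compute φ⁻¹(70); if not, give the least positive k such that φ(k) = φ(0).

23

Recall that injectivity means: for all x_1, x_2 in the domain, φ(x_1) = φ(x_2) implies x_1 = x_2.
We have gcd(90, 115) = 5 > 1. Taking x_1 = 0 and x_2 = 23: φ(0) = 39 and φ(23) = 90·23 + 39 = 2109 ≡ 39 (mod 115).
So φ(0) = φ(23) while 0 ≠ 23, thus φ is not injective, hence not bijective.
Since φ is not bijective, we find the least positive k with φ(k) = φ(0): this means 90k ≡ 0 (mod 115), i.e. 115 ∣ 90k. Since gcd(90, 115) = 5, dividing through by 5 this holds exactly when 23 ∣ 18k, and as gcd(18, 23) = 1, exactly when 23 ∣ k.
The smallest positive such k is 23.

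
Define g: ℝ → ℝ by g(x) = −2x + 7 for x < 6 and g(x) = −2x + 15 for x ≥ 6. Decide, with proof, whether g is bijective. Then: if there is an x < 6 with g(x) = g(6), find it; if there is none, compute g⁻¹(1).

Both pieces are strictly decreasing (slopes −2 and −2), so each is injective on its own interval.
The left piece maps (−∞, 6) onto (−5, ∞); the right piece maps [6, ∞) onto (−∞, 3].
These images overlap. In particular g(6) = 3 (right piece), and solving −2x + 7 = 3 on the left piece gives x = 2 < 6.
So g(2) = g(6) with 2 ≠ 6, and g is not injective, hence not bijective. This x = 2 is the requested value below 6.

2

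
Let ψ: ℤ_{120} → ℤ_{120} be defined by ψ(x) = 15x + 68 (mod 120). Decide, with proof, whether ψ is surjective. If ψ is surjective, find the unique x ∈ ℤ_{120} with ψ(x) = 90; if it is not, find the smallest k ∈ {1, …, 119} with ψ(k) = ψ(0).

8

By definition, surjectivity means every element of the codomain has a preimage under ψ.
Since gcd(15, 120) = 15, we have 15x ≡ 0 (mod 15) for all x, so ψ(x) ≡ 8 (mod 15).
But 0 ≢ 8 (mod 15), so 0 ∈ ℤ_{120} has no preimage. Therefore ψ is not surjective.
Since ψ is not surjective, we find the least positive k with ψ(k) = ψ(0): this means 15k ≡ 0 (mod 120), i.e. 120 ∣ 15k. Since gcd(15, 120) = 15, dividing through by 15 this holds exactly when 8 ∣ k.
The smallest positive such k is 8.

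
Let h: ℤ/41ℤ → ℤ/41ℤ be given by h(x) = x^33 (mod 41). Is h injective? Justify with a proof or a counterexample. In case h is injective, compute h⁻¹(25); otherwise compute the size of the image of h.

31

Since 41 is prime, the nonzero elements of ℤ/41ℤ form a cyclic group of order 40.
As gcd(33, 40) = 1, raising to the 33rd power is a bijection on this group: if s^33 ≡ t^33 then (st^{−1})^33 = 1, and the only element of order dividing gcd(33, 40) = 1 is 1, so s = t.
With h(0) = 0 this makes h injective on all of ℤ/41ℤ, hence bijective (finite equal-size domain and codomain). In particular h is injective.
Since h is injective, we find the preimage of 25. The inverse of x ↦ x^33 on (ℤ/41ℤ)^× is x ↦ x^17, because 33·17 = 561 = 14·40 + 1 ≡ 1 (mod 40) and x^{40} = 1 for x ≠ 0 (Fermat). So h⁻¹(25) = 25^17 mod 41.
Repeated squaring mod 41: 25^1 ≡ 25, 25^2 ≡ 25² = 625 ≡ 10, 25^4 ≡ 10² = 100 ≡ 18, 25^8 ≡ 18² = 324 ≡ 37, 25^16 ≡ 37² = 1369 ≡ 16. Since 17 = 16 + 1, 25^17 ≡ 16·25: 16·25 = 400 ≡ 31. So 25^17 ≡ 31 (mod 41).
Hence h⁻¹(25) = 31.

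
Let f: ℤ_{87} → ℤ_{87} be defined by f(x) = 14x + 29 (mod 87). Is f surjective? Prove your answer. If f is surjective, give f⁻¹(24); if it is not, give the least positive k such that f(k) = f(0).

Recall that surjectivity means every element of the codomain has a preimage under f.
Since gcd(14, 87) = 1, 14 is invertible modulo 87. Euclid's algorithm: 87 = 6·14 + 3, 14 = 4·3 + 2, 3 = 1·2 + 1; back-substituting gives 1 = 56·14 − 9·87, so 14⁻¹ ≡ 56 (mod 87).
For any y ∈ ℤ_{87}, x = 56(y − 29) mod 87 satisfies f(x) = 14·56(y − 29) + 29 ≡ y (since 14·56 ≡ 1 mod 87). So every y has a preimage.
So f is surjective.
Since f is surjective, we compute f⁻¹(24): solve 14x + 29 ≡ 24 (mod 87), i.e. 14x ≡ 82 (mod 87).
Multiplying by 14⁻¹ = 56 gives x ≡ 56·82 = 4592 = 52·87 + 68 ≡ 68 (mod 87).
Check: f(68) = 14·68 + 29 = 981 = 11·87 + 24 ≡ 24 (mod 87).

68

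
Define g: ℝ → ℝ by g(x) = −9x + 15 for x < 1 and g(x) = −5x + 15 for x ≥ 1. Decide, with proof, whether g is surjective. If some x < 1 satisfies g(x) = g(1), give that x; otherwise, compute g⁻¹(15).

Both pieces are strictly decreasing (slopes −9 and −5), so each is injective on its own interval.
The left piece maps (−∞, 1) onto (6, ∞); the right piece maps [1, ∞) onto (−∞, 10].
The union (6, ∞) ∪ (−∞, 10] covers ℝ, so g is surjective.
For the follow-up: the images overlap, so an x < 1 with g(x) = g(1) exists. g(1) = 10; solving −9x + 15 = 10 for x < 1 gives x = (10 − 15)/(−9) = 5/9.

5/9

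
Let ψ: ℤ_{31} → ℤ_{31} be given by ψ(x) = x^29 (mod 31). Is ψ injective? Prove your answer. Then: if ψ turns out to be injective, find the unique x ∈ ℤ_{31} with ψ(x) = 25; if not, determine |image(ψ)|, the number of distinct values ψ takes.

5

Since 31 is prime, the nonzero elements of ℤ_{31} form a cyclic group of order 30.
As gcd(29, 30) = 1, raising to the 29th power is a bijection on this group: if x_1^29 ≡ x_2^29 then (x_1x_2^{−1})^29 = 1, and the only element of order dividing gcd(29, 30) = 1 is 1, so x_1 = x_2.
With ψ(0) = 0 this makes ψ injective on all of ℤ_{31}, hence bijective (finite equal-size domain and codomain). In particular ψ is injective.
Since ψ is injective, we find the preimage of 25. The inverse of x ↦ x^29 on (ℤ_{31})^× is x ↦ x^29, because 29·29 = 841 = 28·30 + 1 ≡ 1 (mod 30) and x^{30} = 1 for x ≠ 0 (Fermat). So ψ⁻¹(25) = 25^29 mod 31.
Repeated squaring mod 31: 25^1 ≡ 25, 25^2 ≡ 25² = 625 ≡ 5, 25^4 ≡ 5² = 25, 25^8 ≡ 25² = 625 ≡ 5, 25^16 ≡ 5² = 25. Since 29 = 16 + 8 + 4 + 1, 25^29 ≡ 25·5·25·25: 25·5 = 125 ≡ 1, then 1·25 = 25, then 25·25 = 625 ≡ 5. So 25^29 ≡ 5 (mod 31).
Hence ψ⁻¹(25) = 5.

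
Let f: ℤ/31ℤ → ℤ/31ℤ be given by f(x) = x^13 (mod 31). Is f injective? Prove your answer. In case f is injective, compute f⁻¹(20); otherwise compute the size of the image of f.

18

Since 31 is prime, the nonzero elements of ℤ/31ℤ form a cyclic group of order 30.
As gcd(13, 30) = 1, raising to the 13th power is a bijection on this group: if x_1^13 ≡ x_2^13 then (x_1x_2^{−1})^13 = 1, and the only element of order dividing gcd(13, 30) = 1 is 1, so x_1 = x_2.
With f(0) = 0 this makes f injective on all of ℤ/31ℤ, hence bijective (finite equal-size domain and codomain). In particular f is injective.
Since f is injective, we find the preimage of 20. The inverse of x ↦ x^13 on (ℤ/31ℤ)^× is x ↦ x^7, because 13·7 = 91 = 3·30 + 1 ≡ 1 (mod 30) and x^{30} = 1 for x ≠ 0 (Fermat). So f⁻¹(20) = 20^7 mod 31.
Repeated squaring mod 31: 20^1 ≡ 20, 20^2 ≡ 20² = 400 ≡ 28, 20^4 ≡ 28² = 784 ≡ 9. Since 7 = 4 + 2 + 1, 20^7 ≡ 9·28·20: 9·28 = 252 ≡ 4, then 4·20 = 80 ≡ 18. So 20^7 ≡ 18 (mod 31).
Hence f⁻¹(20) = 18.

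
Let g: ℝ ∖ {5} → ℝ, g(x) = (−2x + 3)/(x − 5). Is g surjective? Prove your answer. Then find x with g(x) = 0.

3/2

If g(x) = −2, cross-multiplying gives 1(−2x + 3) = −2(x − 5), which simplifies to 3 = 10 — false.  So −2 has no preimage and g is not surjective.
Solving g(x) = 0: cross-multiplying gives −2x + 3 = 0(x − 5), which rearranges to −2x = −3, so x = 3/2.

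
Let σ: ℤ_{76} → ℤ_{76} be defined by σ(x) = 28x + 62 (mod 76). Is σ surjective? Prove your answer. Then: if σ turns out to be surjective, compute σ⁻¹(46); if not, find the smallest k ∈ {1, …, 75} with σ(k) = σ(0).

19

Since gcd(28, 76) = 4, we have 28x ≡ 0 (mod 4) for all x, so σ(x) ≡ 2 (mod 4).
But 0 ≢ 2 (mod 4), so 0 ∈ ℤ_{76} has no preimage. Therefore σ is not surjective.
Since σ is not surjective, we find the least positive k with σ(k) = σ(0): this means 28k ≡ 0 (mod 76), i.e. 76 ∣ 28k. Since gcd(28, 76) = 4, dividing through by 4 this holds exactly when 19 ∣ 7k, and as gcd(7, 19) = 1, exactly when 19 ∣ k.
The smallest positive such k is 19.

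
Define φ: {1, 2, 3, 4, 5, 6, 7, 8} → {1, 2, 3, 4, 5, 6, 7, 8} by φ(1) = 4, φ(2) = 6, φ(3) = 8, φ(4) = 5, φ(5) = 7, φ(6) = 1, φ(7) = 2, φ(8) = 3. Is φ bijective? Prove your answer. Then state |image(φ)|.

The values 4, 6, 8, 5, 7, 1, 2, 3 are a permutation of {1, 2, 3, 4, 5, 6, 7, 8}: each element appears exactly once.
So φ is injective and surjective, hence bijective.
The image of φ is {1, 2, 3, 4, 5, 6, 7, 8}, which has 8 elements.

8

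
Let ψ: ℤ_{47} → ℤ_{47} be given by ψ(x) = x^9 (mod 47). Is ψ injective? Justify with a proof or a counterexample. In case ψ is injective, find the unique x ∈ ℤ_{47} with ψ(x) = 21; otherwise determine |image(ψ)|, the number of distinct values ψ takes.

Since 47 is prime, the nonzero elements of ℤ_{47} form a cyclic group of order 46.
As gcd(9, 46) = 1, raising to the 9th power is a bijection on this group: if a^9 ≡ b^9 then (ab^{−1})^9 = 1, and the only element of order dividing gcd(9, 46) = 1 is 1, so a = b.
With ψ(0) = 0 this makes ψ injective on all of ℤ_{47}, hence bijective (finite equal-size domain and codomain). In particular ψ is injective.
Since ψ is injective, we find the preimage of 21. The inverse of x ↦ x^9 on (ℤ_{47})^× is x ↦ x^41, because 9·41 = 369 = 8·46 + 1 ≡ 1 (mod 46) and x^{46} = 1 for x ≠ 0 (Fermat). So ψ⁻¹(21) = 21^41 mod 47.
Repeated squaring mod 47: 21^1 ≡ 21, 21^2 ≡ 21² = 441 ≡ 18, 21^4 ≡ 18² = 324 ≡ 42, 21^8 ≡ 42² = 1764 ≡ 25, 21^16 ≡ 25² = 625 ≡ 14, 21^32 ≡ 14² = 196 ≡ 8. Since 41 = 32 + 8 + 1, 21^41 ≡ 8·25·21: 8·25 = 200 ≡ 12, then 12·21 = 252 ≡ 17. So 21^41 ≡ 17 (mod 47).
Hence ψ⁻¹(21) = 17.

17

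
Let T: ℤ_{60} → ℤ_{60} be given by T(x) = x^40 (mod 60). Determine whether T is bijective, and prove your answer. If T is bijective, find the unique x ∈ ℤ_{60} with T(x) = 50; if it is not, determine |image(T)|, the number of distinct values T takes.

T(2): Repeated squaring mod 60: 2^1 ≡ 2, 2^2 ≡ 2² = 4, 2^4 ≡ 4² = 16, 2^8 ≡ 16² = 256 ≡ 16, 2^16 ≡ 16² = 256 ≡ 16, 2^32 ≡ 16² = 256 ≡ 16. Since 40 = 32 + 8, 2^40 ≡ 16·16: 16·16 = 256 ≡ 16. So 2^40 ≡ 16 (mod 60).
T(4): Repeated squaring mod 60: 4^1 ≡ 4, 4^2 ≡ 4² = 16, 4^4 ≡ 16² = 256 ≡ 16, 4^8 ≡ 16² = 256 ≡ 16, 4^16 ≡ 16² = 256 ≡ 16, 4^32 ≡ 16² = 256 ≡ 16. Since 40 = 32 + 8, 4^40 ≡ 16·16: 16·16 = 256 ≡ 16. So 4^40 ≡ 16 (mod 60).
So T(2) = T(4) = 16 while 2 ≠ 4, so T is not injective, hence not bijective.
Since T is not bijective, we determine |image(T)|. Computing x^40 mod 60 for each x (by repeated squaring, reducing mod 60 at every step), the values T(0), T(1), …, T(59) are: 0, 1, 16, 21, 16, 25, 36, 1, 16, 21, 40, 1, 36, 1, 16, 45, 16, 1, 36, 1, 40, 21, 16, 1, 36, 25, 16, 21, 16, 1, 0, 1, 16, 21, 16, 25, 36, 1, 16, 21, 40, 1, 36, 1, 16, 45, 16, 1, 36, 1, 40, 21, 16, 1, 36, 25, 16, 21, 16, 1.
The distinct values are {0, 1, 16, 21, 25, 36, 40, 45}; there are 8 of them.

8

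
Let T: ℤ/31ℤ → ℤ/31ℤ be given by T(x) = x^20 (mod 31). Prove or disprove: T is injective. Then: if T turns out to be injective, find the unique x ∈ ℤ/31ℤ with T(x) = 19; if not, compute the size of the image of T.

T(1) = 1^20 = 1.
T(2): Repeated squaring mod 31: 2^1 ≡ 2, 2^2 ≡ 2² = 4, 2^4 ≡ 4² = 16, 2^8 ≡ 16² = 256 ≡ 8, 2^16 ≡ 8² = 64 ≡ 2. Since 20 = 16 + 4, 2^20 ≡ 2·16: 2·16 = 32 ≡ 1. So 2^20 ≡ 1 (mod 31).
So T(1) = T(2) = 1 while 1 ≠ 2, thus T is not injective.
Since T is not injective, we determine |image(T)|. Computing x^20 mod 31 for each x (by repeated squaring, reducing mod 31 at every step), the values T(0), T(1), …, T(30) are: 0, 1, 1, 5, 1, 25, 5, 5, 1, 25, 25, 25, 5, 25, 5, 1, 1, 5, 25, 5, 25, 25, 25, 1, 5, 5, 25, 1, 5, 1, 1.
The distinct values are {0, 1, 5, 25}; there are 4 of them.

4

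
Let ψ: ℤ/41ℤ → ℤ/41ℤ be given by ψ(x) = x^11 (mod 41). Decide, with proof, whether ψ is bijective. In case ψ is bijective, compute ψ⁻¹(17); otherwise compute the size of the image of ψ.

Since 41 is prime, the nonzero elements of ℤ/41ℤ form a cyclic group of order 40.
As gcd(11, 40) = 1, raising to the 11th power is a bijection on this group: if x_1^11 ≡ x_2^11 then (x_1x_2^{−1})^11 = 1, and the only element of order dividing gcd(11, 40) = 1 is 1, so x_1 = x_2.
With ψ(0) = 0 this makes ψ injective on all of ℤ/41ℤ, hence bijective (finite equal-size domain and codomain). In particular ψ is bijective.
Since ψ is bijective, we find the preimage of 17. The inverse of x ↦ x^11 on (ℤ/41ℤ)^× is x ↦ x^11, because 11·11 = 121 = 3·40 + 1 ≡ 1 (mod 40) and x^{40} = 1 for x ≠ 0 (Fermat). So ψ⁻¹(17) = 17^11 mod 41.
Repeated squaring mod 41: 17^1 ≡ 17, 17^2 ≡ 17² = 289 ≡ 2, 17^4 ≡ 2² = 4, 17^8 ≡ 4² = 16. Since 11 = 8 + 2 + 1, 17^11 ≡ 16·2·17: 16·2 = 32, then 32·17 = 544 ≡ 11. So 17^11 ≡ 11 (mod 41).
Hence ψ⁻¹(17) = 11.

11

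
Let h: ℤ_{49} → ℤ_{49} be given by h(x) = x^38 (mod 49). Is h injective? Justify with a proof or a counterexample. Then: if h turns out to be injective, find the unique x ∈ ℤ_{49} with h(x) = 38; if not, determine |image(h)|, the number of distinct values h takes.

h(0) = 0^38 = 0.
h(7): Repeated squaring mod 49: 7^1 ≡ 7, 7^2 ≡ 7² = 49 ≡ 0, 7^4 ≡ 0² = 0, 7^8 ≡ 0² = 0, 7^16 ≡ 0² = 0, 7^32 ≡ 0² = 0. Since 38 = 32 + 4 + 2, 7^38 ≡ 0·0·0: 0·0 = 0, then 0·0 = 0. So 7^38 ≡ 0 (mod 49).
So h(0) = h(7) = 0 while 0 ≠ 7, so h is not injective.
Since h is not injective, we determine |image(h)|. Computing x^38 mod 49 for each x (by repeated squaring, reducing mod 49 at every step), the values h(0), h(1), …, h(48) are: 0, 1, 46, 23, 9, 4, 29, 0, 22, 39, 37, 44, 11, 8, 0, 43, 32, 2, 30, 18, 36, 0, 15, 25, 16, 16, 25, 15, 0, 36, 18, 30, 2, 32, 43, 0, 8, 11, 44, 37, 39, 22, 0, 29, 4, 9, 23, 46, 1.
The distinct values are {0, 1, 2, 4, 8, 9, 11, 15, 16, 18, 22, 23, 25, 29, 30, 32, 36, 37, 39, 43, 44, 46}; there are 22 of them.

22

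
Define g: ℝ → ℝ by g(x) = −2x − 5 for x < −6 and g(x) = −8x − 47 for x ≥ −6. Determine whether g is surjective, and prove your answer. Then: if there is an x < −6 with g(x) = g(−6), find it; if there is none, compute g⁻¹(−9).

-19/4

Both pieces are strictly decreasing (slopes −2 and −8), so each is injective on its own interval.
The left piece maps (−∞, −6) onto (7, ∞); the right piece maps [−6, ∞) onto (−∞, 1].
The union (7, ∞) ∪ (−∞, 1] omits the interval between 7 and 1; in particular 7 has no preimage. So g is not surjective.
Because the two images are disjoint, no x < −6 has g(x) = g(−6), so we compute g⁻¹(−9): −9 lies in (−∞, 1], so solve −8x − 47 = −9: x = (−9 + 47)/(−8) = −19/4.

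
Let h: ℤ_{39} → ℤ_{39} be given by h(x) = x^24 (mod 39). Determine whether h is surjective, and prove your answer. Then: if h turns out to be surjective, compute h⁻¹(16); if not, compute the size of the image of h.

4

h(1) = 1^24 = 1.
h(2): Repeated squaring mod 39: 2^1 ≡ 2, 2^2 ≡ 2² = 4, 2^4 ≡ 4² = 16, 2^8 ≡ 16² = 256 ≡ 22, 2^16 ≡ 22² = 484 ≡ 16. Since 24 = 16 + 8, 2^24 ≡ 16·22: 16·22 = 352 ≡ 1. So 2^24 ≡ 1 (mod 39).
So h(1) = h(2) = 1 while 1 ≠ 2, thus h is not injective.
A non-injective map from the 39-element set ℤ_{39} to itself takes at most 38 distinct values, so it cannot be surjective. So h is not surjective.
Since h is not surjective, we determine |image(h)|. Computing x^24 mod 39 for each x (by repeated squaring, reducing mod 39 at every step), the values h(0), h(1), …, h(38) are: 0, 1, 1, 27, 1, 1, 27, 1, 1, 27, 1, 1, 27, 13, 1, 27, 1, 1, 27, 1, 1, 27, 1, 1, 27, 1, 13, 27, 1, 1, 27, 1, 1, 27, 1, 1, 27, 1, 1.
The distinct values are {0, 1, 13, 27}; there are 4 of them.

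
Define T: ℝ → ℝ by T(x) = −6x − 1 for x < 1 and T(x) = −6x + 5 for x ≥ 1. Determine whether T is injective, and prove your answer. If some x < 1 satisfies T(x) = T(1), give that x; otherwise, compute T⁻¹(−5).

0

Both pieces are strictly decreasing (slopes −6 and −6), so each is injective on its own interval.
The left piece maps (−∞, 1) onto (−7, ∞); the right piece maps [1, ∞) onto (−∞, −1].
These images overlap. In particular T(1) = −1 (right piece), and solving −6x − 1 = −1 on the left piece gives x = 0 < 1.
So T(0) = T(1) with 0 ≠ 1, and T is not injective. This x = 0 is the requested value below 1.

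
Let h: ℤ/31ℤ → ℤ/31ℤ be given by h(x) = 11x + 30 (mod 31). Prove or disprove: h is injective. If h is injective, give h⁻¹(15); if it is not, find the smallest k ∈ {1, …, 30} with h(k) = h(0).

24

Recall: injectivity means: for all x_1, x_2 in the domain, h(x_1) = h(x_2) implies x_1 = x_2.
Suppose h(x_1) = h(x_2) in ℤ/31ℤ. Then 11x_1 + 30 ≡ 11x_2 + 30 (mod 31), therefore 11(x_1 − x_2) ≡ 0 (mod 31).
Since gcd(11, 31) = 1, 11 is invertible modulo 31, hence x_1 − x_2 ≡ 0 (mod 31), i.e. x_1 = x_2.
Thus h is injective.
We now compute 11⁻¹ mod 31 explicitly. Euclid's algorithm: 31 = 2·11 + 9, 11 = 1·9 + 2, 9 = 4·2 + 1; back-substituting gives 1 = 17·11 − 6·31, so 11⁻¹ ≡ 17 (mod 31).
Since h is injective, we find h⁻¹(15): we need 11x ≡ 15 − 30 ≡ 16 (mod 31). Using 11⁻¹ = 17: x ≡ 17·16 = 272 = 8·31 + 24, so x = 24.
Check: h(24) = 11·24 + 30 = 294 = 9·31 + 15 ≡ 15 (mod 31).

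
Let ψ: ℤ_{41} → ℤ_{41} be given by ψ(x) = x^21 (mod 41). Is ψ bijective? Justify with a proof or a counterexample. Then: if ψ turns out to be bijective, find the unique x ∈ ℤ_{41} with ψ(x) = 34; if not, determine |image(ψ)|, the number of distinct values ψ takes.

Since 41 is prime, the nonzero elements of ℤ_{41} form a cyclic group of order 40.
As gcd(21, 40) = 1, raising to the 21st power is a bijection on this group: if x_1^21 ≡ x_2^21 then (x_1x_2^{−1})^21 = 1, and the only element of order dividing gcd(21, 40) = 1 is 1, so x_1 = x_2.
With ψ(0) = 0 this makes ψ injective on all of ℤ_{41}, hence bijective (finite equal-size domain and codomain). In particular ψ is bijective.
Since ψ is bijective, we find the preimage of 34. The inverse of x ↦ x^21 on (ℤ_{41})^× is x ↦ x^21, because 21·21 = 441 = 11·40 + 1 ≡ 1 (mod 40) and x^{40} = 1 for x ≠ 0 (Fermat). So ψ⁻¹(34) = 34^21 mod 41.
Repeated squaring mod 41: 34^1 ≡ 34, 34^2 ≡ 34² = 1156 ≡ 8, 34^4 ≡ 8² = 64 ≡ 23, 34^8 ≡ 23² = 529 ≡ 37, 34^16 ≡ 37² = 1369 ≡ 16. Since 21 = 16 + 4 + 1, 34^21 ≡ 16·23·34: 16·23 = 368 ≡ 40, then 40·34 = 1360 ≡ 7. So 34^21 ≡ 7 (mod 41).
Hence ψ⁻¹(34) = 7.

7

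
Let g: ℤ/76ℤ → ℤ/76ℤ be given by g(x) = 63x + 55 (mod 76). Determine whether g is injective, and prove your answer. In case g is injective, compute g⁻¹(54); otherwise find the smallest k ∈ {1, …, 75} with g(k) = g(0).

Recall that g is injective when g(a) = g(b) forces a = b.
Suppose g(a) = g(b) in ℤ/76ℤ. Then 63a + 55 ≡ 63b + 55 (mod 76), hence 63(a − b) ≡ 0 (mod 76).
Since gcd(63, 76) = 1, 63 is invertible modulo 76, hence a − b ≡ 0 (mod 76), i.e. a = b.
Thus g is injective.
We now compute 63⁻¹ mod 76 explicitly. Euclid's algorithm: 76 = 1·63 + 13, 63 = 4·13 + 11, 13 = 1·11 + 2, 11 = 5·2 + 1; back-substituting gives 1 = 35·63 − 29·76, so 63⁻¹ ≡ 35 (mod 76).
Since g is injective, we compute g⁻¹(54): solve 63x + 55 ≡ 54 (mod 76), i.e. 63x ≡ 75 (mod 76).
Multiplying by 63⁻¹ = 35 gives x ≡ 35·75 = 2625 = 34·76 + 41 ≡ 41 (mod 76).
Check: g(41) = 63·41 + 55 = 2638 = 34·76 + 54 ≡ 54 (mod 76).

41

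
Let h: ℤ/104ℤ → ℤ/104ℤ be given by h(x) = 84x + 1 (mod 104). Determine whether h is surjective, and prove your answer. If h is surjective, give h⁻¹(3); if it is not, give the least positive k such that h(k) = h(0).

26

Since gcd(84, 104) = 4, we have 84x ≡ 0 (mod 4) for all x, so h(x) ≡ 1 (mod 4).
But 0 ≢ 1 (mod 4), so 0 ∈ ℤ/104ℤ has no preimage. Thus h is not surjective.
Since h is not surjective, we find the least positive k with h(k) = h(0): this means 84k ≡ 0 (mod 104), i.e. 104 ∣ 84k. Since gcd(84, 104) = 4, dividing through by 4 this holds exactly when 26 ∣ 21k, and as gcd(21, 26) = 1, exactly when 26 ∣ k.
The smallest positive such k is 26.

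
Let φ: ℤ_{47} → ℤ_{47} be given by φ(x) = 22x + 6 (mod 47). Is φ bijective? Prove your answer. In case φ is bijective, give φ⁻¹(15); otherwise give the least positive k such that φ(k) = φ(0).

41

Suppose φ(s) = φ(t) in ℤ_{47}. Then 22s + 6 ≡ 22t + 6 (mod 47), so 22(s − t) ≡ 0 (mod 47).
Since gcd(22, 47) = 1, 22 is invertible modulo 47, so s − t ≡ 0 (mod 47), i.e. s = t.
We now compute 22⁻¹ mod 47 explicitly. Euclid's algorithm: 47 = 2·22 + 3, 22 = 7·3 + 1; back-substituting gives 1 = 15·22 − 7·47, so 22⁻¹ ≡ 15 (mod 47).
For any y ∈ ℤ_{47}, x = 15(y − 6) mod 47 satisfies φ(x) = 22·15(y − 6) + 6 ≡ y (since 22·15 ≡ 1 mod 47). So every y has a preimage.
Hence φ is bijective.
Since φ is bijective, we find φ⁻¹(15): we need 22x ≡ 15 − 6 ≡ 9 (mod 47). Using 22⁻¹ = 15: x ≡ 15·9 = 135 = 2·47 + 41, so x = 41.
Check: φ(41) = 22·41 + 6 = 908 = 19·47 + 15 ≡ 15 (mod 47).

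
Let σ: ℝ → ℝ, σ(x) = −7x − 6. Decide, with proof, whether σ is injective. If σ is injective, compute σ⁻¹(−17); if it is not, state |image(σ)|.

Recall: σ is injective if σ(s) = σ(t) implies s = t.
Suppose σ(s) = σ(t). Then −7s − 6 = −7t − 6, thus −7s = −7t, hence s = t.
Therefore σ is injective.
Since σ is injective, we compute σ⁻¹(−17) = (−17 + 6)/(−7) = 11/7.

11/7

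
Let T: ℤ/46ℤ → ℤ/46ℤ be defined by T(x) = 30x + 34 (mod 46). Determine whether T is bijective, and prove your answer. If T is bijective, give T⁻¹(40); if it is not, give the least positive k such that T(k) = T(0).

We have gcd(30, 46) = 2 > 1. Taking s = 0 and t = 23: T(0) = 34 and T(23) = 30·23 + 34 = 724 ≡ 34 (mod 46).
So T(0) = T(23) while 0 ≠ 23, hence T is not injective, hence not bijective.
Since T is not bijective, we find the least positive k with T(k) = T(0): this means 30k ≡ 0 (mod 46), i.e. 46 ∣ 30k. Since gcd(30, 46) = 2, dividing through by 2 this holds exactly when 23 ∣ 15k, and as gcd(15, 23) = 1, exactly when 23 ∣ k.
The smallest positive such k is 23.

23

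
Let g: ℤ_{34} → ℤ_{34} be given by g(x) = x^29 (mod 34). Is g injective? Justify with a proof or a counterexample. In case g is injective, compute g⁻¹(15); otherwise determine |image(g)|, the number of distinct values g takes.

Computing x^29 mod 34 for each x (by repeated squaring, reducing mod 34 at every step), the values g(0), g(1), …, g(33) are: 0, 1, 32, 29, 4, 3, 10, 23, 26, 25, 28, 7, 14, 13, 22, 19, 16, 17, 18, 15, 12, 21, 20, 27, 6, 9, 8, 11, 24, 31, 30, 5, 2, 33.
Every element of ℤ_{34} appears exactly once in this list, so g is a bijection, and in particular injective.
Since g is injective, we read off the preimage of 15 from the same table: g(19) = 15, so g⁻¹(15) = 19.

19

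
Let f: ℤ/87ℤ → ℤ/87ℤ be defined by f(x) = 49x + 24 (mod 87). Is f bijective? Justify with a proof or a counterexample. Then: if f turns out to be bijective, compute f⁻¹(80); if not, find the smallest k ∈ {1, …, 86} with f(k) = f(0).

26

Suppose f(s) = f(t) in ℤ/87ℤ. Then 49s + 24 ≡ 49t + 24 (mod 87), hence 49(s − t) ≡ 0 (mod 87).
Since gcd(49, 87) = 1, 49 is invertible modulo 87, hence s − t ≡ 0 (mod 87), i.e. s = t.
We now compute 49⁻¹ mod 87 explicitly. Euclid's algorithm: 87 = 1·49 + 38, 49 = 1·38 + 11, 38 = 3·11 + 5, 11 = 2·5 + 1; back-substituting gives 1 = 16·49 − 9·87, so 49⁻¹ ≡ 16 (mod 87).
Then y ↦ 16(y − 24) is a two-sided inverse to f, so every y ∈ ℤ/87ℤ has a preimage.
Hence f is bijective.
Since f is bijective, we compute f⁻¹(80): solve 49x + 24 ≡ 80 (mod 87), i.e. 49x ≡ 56 (mod 87).
Multiplying by 49⁻¹ = 16 gives x ≡ 16·56 = 896 = 10·87 + 26 ≡ 26 (mod 87).
Check: f(26) = 49·26 + 24 = 1298 = 14·87 + 80 ≡ 80 (mod 87).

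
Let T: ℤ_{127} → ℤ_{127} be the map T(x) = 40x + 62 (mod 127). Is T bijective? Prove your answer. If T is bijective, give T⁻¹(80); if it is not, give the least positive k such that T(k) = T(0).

83

If T(x_1) = T(x_2), then 40x_1 ≡ 40x_2 (mod 127). Because gcd(40, 127) = 1, we may cancel 40 to get x_1 ≡ x_2 (mod 127).
We now compute 40⁻¹ mod 127 explicitly. Euclid's algorithm: 127 = 3·40 + 7, 40 = 5·7 + 5, 7 = 1·5 + 2, 5 = 2·2 + 1; back-substituting gives 1 = 54·40 − 17·127, so 40⁻¹ ≡ 54 (mod 127).
For any y ∈ ℤ_{127}, x = 54(y − 62) mod 127 satisfies T(x) = 40·54(y − 62) + 62 ≡ y (since 40·54 ≡ 1 mod 127). So every y has a preimage.
So T is bijective.
Since T is bijective, we compute T⁻¹(80): solve 40x + 62 ≡ 80 (mod 127), i.e. 40x ≡ 18 (mod 127).
Multiplying by 40⁻¹ = 54 gives x ≡ 54·18 = 972 = 7·127 + 83 ≡ 83 (mod 127).
Check: T(83) = 40·83 + 62 = 3382 = 26·127 + 80 ≡ 80 (mod 127).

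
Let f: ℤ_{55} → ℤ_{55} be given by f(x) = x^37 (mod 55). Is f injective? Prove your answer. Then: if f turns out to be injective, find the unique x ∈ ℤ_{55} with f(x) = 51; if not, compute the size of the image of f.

46

Computing x^37 mod 55 for each x (by repeated squaring, reducing mod 55 at every step), the values f(0), f(1), …, f(54) are: 0, 1, 7, 53, 49, 25, 41, 17, 13, 4, 10, 11, 12, 18, 9, 5, 36, 52, 28, 24, 15, 21, 22, 23, 29, 20, 16, 47, 8, 39, 35, 26, 32, 33, 34, 40, 31, 27, 3, 19, 50, 46, 37, 43, 44, 45, 51, 42, 38, 14, 30, 6, 2, 48, 54.
Every element of ℤ_{55} appears exactly once in this list, so f is a bijection, and in particular injective.
Since f is injective, we read off the preimage of 51 from the same table: f(46) = 51, so f⁻¹(51) = 46.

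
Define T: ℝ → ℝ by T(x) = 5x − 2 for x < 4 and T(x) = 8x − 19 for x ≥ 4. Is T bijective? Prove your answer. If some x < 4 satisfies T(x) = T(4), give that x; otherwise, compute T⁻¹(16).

Both pieces are strictly increasing (slopes 5 and 8), so each is injective on its own interval.
The left piece maps (−∞, 4) onto (−∞, 18); the right piece maps [4, ∞) onto [13, ∞).
These images overlap. In particular T(4) = 13 (right piece), and solving 5x − 2 = 13 on the left piece gives x = 3 < 4.
So T(3) = T(4) with 3 ≠ 4, and T is not injective, hence not bijective. This x = 3 is the requested value below 4.

3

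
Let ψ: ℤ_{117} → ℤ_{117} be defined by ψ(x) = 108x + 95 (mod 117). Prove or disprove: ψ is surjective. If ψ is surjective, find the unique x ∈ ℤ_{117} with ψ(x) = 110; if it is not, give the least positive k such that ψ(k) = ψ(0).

13

Since gcd(108, 117) = 9, we have 108x ≡ 0 (mod 9) for all x, so ψ(x) ≡ 5 (mod 9).
But 0 ≢ 5 (mod 9), so 0 ∈ ℤ_{117} has no preimage. Hence ψ is not surjective.
Since ψ is not surjective, we find the least positive k with ψ(k) = ψ(0): this means 108k ≡ 0 (mod 117), i.e. 117 ∣ 108k. Since gcd(108, 117) = 9, dividing through by 9 this holds exactly when 13 ∣ 12k, and as gcd(12, 13) = 1, exactly when 13 ∣ k.
The smallest positive such k is 13.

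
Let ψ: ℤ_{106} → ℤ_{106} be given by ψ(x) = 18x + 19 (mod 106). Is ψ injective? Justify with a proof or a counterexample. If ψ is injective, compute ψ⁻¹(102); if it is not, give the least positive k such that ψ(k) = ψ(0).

Recall: ψ is injective if ψ(a) = ψ(b) implies a = b.
We have gcd(18, 106) = 2 > 1. Taking a = 0 and b = 53: ψ(0) = 19 and ψ(53) = 18·53 + 19 = 973 ≡ 19 (mod 106).
So ψ(0) = ψ(53) while 0 ≠ 53, hence ψ is not injective.
Since ψ is not injective, we find the least positive k with ψ(k) = ψ(0): this means 18k ≡ 0 (mod 106), i.e. 106 ∣ 18k. Since gcd(18, 106) = 2, dividing through by 2 this holds exactly when 53 ∣ 9k, and as gcd(9, 53) = 1, exactly when 53 ∣ k.
The smallest positive such k is 53.

53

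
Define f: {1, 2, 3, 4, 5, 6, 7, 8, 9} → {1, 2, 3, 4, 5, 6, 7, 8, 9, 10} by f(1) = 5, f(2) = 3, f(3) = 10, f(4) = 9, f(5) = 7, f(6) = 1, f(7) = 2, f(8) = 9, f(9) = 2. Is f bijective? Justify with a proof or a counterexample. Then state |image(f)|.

7

f(4) = 9 = f(8) with 4 ≠ 8, so f is not injective, hence not bijective.
The image of f is {1, 2, 3, 5, 7, 9, 10}, which has 7 elements.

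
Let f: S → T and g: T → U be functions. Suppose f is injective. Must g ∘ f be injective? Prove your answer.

not injective

No. Take S = T = U = {0, 1}, f = identity (injective), and g(x) = 0 for every x.
Then (g ∘ f)(0) = 0 = (g ∘ f)(1) with 0 ≠ 1, so g ∘ f is not injective.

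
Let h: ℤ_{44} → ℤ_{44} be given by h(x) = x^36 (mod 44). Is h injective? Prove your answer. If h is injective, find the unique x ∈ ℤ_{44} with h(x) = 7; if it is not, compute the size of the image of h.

12

h(10): Repeated squaring mod 44: 10^1 ≡ 10, 10^2 ≡ 10² = 100 ≡ 12, 10^4 ≡ 12² = 144 ≡ 12, 10^8 ≡ 12² = 144 ≡ 12, 10^16 ≡ 12² = 144 ≡ 12, 10^32 ≡ 12² = 144 ≡ 12. Since 36 = 32 + 4, 10^36 ≡ 12·12: 12·12 = 144 ≡ 12. So 10^36 ≡ 12 (mod 44).
h(12): Repeated squaring mod 44: 12^1 ≡ 12, 12^2 ≡ 12² = 144 ≡ 12, 12^4 ≡ 12² = 144 ≡ 12, 12^8 ≡ 12² = 144 ≡ 12, 12^16 ≡ 12² = 144 ≡ 12, 12^32 ≡ 12² = 144 ≡ 12. Since 36 = 32 + 4, 12^36 ≡ 12·12: 12·12 = 144 ≡ 12. So 12^36 ≡ 12 (mod 44).
So h(10) = h(12) = 12 while 10 ≠ 12, thus h is not injective.
Since h is not injective, we determine |image(h)|. Computing x^36 mod 44 for each x (by repeated squaring, reducing mod 44 at every step), the values h(0), h(1), …, h(43) are: 0, 1, 20, 25, 4, 5, 16, 37, 36, 9, 12, 33, 12, 9, 36, 37, 16, 5, 4, 25, 20, 1, 0, 1, 20, 25, 4, 5, 16, 37, 36, 9, 12, 33, 12, 9, 36, 37, 16, 5, 4, 25, 20, 1.
The distinct values are {0, 1, 4, 5, 9, 12, 16, 20, 25, 33, 36, 37}; there are 12 of them.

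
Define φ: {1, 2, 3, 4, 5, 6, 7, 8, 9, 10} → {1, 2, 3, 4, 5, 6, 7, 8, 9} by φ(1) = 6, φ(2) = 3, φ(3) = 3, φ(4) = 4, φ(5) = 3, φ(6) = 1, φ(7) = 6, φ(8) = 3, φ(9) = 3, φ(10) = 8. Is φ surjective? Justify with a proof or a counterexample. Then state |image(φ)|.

5

No element maps to 2, so φ is not surjective.
The image of φ is {1, 3, 4, 6, 8}, which has 5 elements.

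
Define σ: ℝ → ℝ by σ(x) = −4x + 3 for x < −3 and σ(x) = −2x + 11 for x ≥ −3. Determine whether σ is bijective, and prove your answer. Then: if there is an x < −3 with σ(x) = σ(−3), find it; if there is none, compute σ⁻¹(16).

-7/2

Both pieces are strictly decreasing (slopes −4 and −2), so each is injective on its own interval.
The left piece maps (−∞, −3) onto (15, ∞); the right piece maps [−3, ∞) onto (−∞, 17].
These images overlap. In particular σ(−3) = 17 (right piece), and solving −4x + 3 = 17 on the left piece gives x = −7/2 < −3.
So σ(−7/2) = σ(−3) with −7/2 ≠ −3, and σ is not injective, hence not bijective. This x = −7/2 is the requested value below −3.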